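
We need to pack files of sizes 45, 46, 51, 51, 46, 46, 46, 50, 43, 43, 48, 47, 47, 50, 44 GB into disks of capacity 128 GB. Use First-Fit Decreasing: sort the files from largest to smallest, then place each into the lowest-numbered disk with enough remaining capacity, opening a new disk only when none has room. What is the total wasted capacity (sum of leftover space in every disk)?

Sorted descending: 51, 51, 50, 50, 48, 47, 47, 46, 46, 46, 46, 45, 44, 43, 43.
Put 51 GB in disk 1; 77 GB remain.
Put 51 GB in disk 1; 26 GB remain.
Put 50 GB in disk 2; 78 GB remain.
Put 50 GB in disk 2; 28 GB remain.
Put 48 GB in disk 3; 80 GB remain.
Put 47 GB in disk 3; 33 GB remain.
Put 47 GB in disk 4; 81 GB remain.
Put 46 GB in disk 4; 35 GB remain.
Put 46 GB in disk 5; 82 GB remain.
Put 46 GB in disk 5; 36 GB remain.
Put 46 GB in disk 6; 82 GB remain.
Put 45 GB in disk 6; 37 GB remain.
Put 44 GB in disk 7; 84 GB remain.
Put 43 GB in disk 7; 41 GB remain.
Put 43 GB in disk 8; 85 GB remain.
8 disks × 128 GB = 1024 GB; used 703 GB; unused 321 GB.

321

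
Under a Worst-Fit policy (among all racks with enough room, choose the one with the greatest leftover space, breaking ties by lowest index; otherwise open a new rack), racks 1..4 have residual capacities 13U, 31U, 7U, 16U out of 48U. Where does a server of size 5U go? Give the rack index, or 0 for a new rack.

Racks with room: rack 1 (13U), rack 2 (31U), rack 3 (7U), rack 4 (16U).
Most room is rack 2 with 31U free.

2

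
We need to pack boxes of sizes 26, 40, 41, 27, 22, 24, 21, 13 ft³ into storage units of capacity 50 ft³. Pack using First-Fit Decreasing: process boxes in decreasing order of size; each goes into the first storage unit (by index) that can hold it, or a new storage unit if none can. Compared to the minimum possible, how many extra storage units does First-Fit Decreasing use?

0

First-Fit Decreasing: [41] [40] [27,22] [26,24] [21,13] → 5 storage units.
Total size 214 ft³; any packing needs at least ⌈214/50⌉ = 5 storage units.
So 5 is already optimal.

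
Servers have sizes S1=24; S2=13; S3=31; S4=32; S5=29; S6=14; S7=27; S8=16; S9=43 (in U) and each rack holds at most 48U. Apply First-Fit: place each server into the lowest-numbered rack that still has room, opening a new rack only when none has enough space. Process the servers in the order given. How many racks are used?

6

Put S1 (24U) in rack 1; 24U remain.
Put S2 (13U) in rack 1; 11U remain.
Put S3 (31U) in rack 2; 17U remain.
Put S4 (32U) in rack 3; 16U remain.
Put S5 (29U) in rack 4; 19U remain.
Put S6 (14U) in rack 2; 3U remain.
Put S7 (27U) in rack 5; 21U remain.
Put S8 (16U) in rack 3; 0U remain.
Put S9 (43U) in rack 6; 5U remain.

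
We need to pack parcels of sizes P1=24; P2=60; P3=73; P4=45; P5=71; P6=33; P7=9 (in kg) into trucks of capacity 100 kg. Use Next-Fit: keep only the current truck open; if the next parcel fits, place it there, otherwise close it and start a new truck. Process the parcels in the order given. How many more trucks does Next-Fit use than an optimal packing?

1

Next-Fit: [24,60] [73] [45] [71] [33,9] → 5 trucks.
Total size 315 kg; any packing needs at least ⌈315/100⌉ = 4 trucks.
An optimal packing achieves that bound: [73,24] [71,9] [60,33] [45] → 4 trucks.
Excess: 5 − 4 = 1.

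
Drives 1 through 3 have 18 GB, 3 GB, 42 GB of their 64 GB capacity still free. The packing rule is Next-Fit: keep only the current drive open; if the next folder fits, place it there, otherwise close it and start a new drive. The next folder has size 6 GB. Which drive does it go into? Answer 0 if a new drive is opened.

3

Next-Fit only looks at drive 3, which has 42 GB free.
6 GB fits there.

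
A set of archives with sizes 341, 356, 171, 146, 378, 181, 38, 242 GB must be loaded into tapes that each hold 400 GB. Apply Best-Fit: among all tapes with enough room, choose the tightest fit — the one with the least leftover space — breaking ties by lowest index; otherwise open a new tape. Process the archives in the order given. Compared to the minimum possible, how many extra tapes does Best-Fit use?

Best-Fit: [341] [356,38] [171,146] [378] [181] [242] → 6 tapes.
Total size 1853 GB; any packing needs at least ⌈1853/400⌉ = 5 tapes.
An optimal packing achieves that bound: [378] [356,38] [341] [242,146] [181,171] → 5 tapes.
Excess: 6 − 5 = 1.

1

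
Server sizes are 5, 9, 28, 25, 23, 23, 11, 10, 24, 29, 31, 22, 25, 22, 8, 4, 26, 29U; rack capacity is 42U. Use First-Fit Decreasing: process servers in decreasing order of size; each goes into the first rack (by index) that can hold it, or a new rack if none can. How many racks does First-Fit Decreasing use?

12

Sorted descending: 31, 29, 29, 28, 26, 25, 25, 24, 23, 23, 22, 22, 11, 10, 9, 8, 5, 4.
Put 31U in rack 1; 11U remain.
Put 29U in rack 2; 13U remain.
Put 29U in rack 3; 13U remain.
Put 28U in rack 4; 14U remain.
Put 26U in rack 5; 16U remain.
Put 25U in rack 6; 17U remain.
Put 25U in rack 7; 17U remain.
Put 24U in rack 8; 18U remain.
Put 23U in rack 9; 19U remain.
Put 23U in rack 10; 19U remain.
Put 22U in rack 11; 20U remain.
Put 22U in rack 12; 20U remain.
Put 11U in rack 1; 0U remain.
Put 10U in rack 2; 3U remain.
Put 9U in rack 3; 4U remain.
Put 8U in rack 4; 6U remain.
Put 5U in rack 4; 1U remain.
Put 4U in rack 3; 0U remain.
Final racks: [31,11] [29,10] [29,9,4] [28,8,5] [26] [25] [25] [24] [23] [23] [22] [22].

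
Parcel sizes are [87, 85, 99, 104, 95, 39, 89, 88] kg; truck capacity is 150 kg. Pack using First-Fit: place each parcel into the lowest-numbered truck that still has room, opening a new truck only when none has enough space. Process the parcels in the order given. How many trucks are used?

Put 87 kg in truck 1; 63 kg remain.
Put 85 kg in truck 2; 65 kg remain.
Put 99 kg in truck 3; 51 kg remain.
Put 104 kg in truck 4; 46 kg remain.
Put 95 kg in truck 5; 55 kg remain.
Put 39 kg in truck 1; 24 kg remain.
Put 89 kg in truck 6; 61 kg remain.
Put 88 kg in truck 7; 62 kg remain.
Final trucks: [87,39] [85] [99] [104] [95] [89] [88].

7 trucks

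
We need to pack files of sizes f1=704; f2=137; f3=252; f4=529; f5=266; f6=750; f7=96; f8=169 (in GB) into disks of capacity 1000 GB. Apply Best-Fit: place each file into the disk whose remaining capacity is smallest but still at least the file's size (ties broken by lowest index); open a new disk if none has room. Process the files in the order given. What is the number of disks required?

f1 (704 GB) → disk 1 (remaining 296 GB)
f2 (137 GB) → disk 1 (remaining 159 GB)
f3 (252 GB) → disk 2 (remaining 748 GB)
f4 (529 GB) → disk 2 (remaining 219 GB)
f5 (266 GB) → disk 3 (remaining 734 GB)
f6 (750 GB) → disk 4 (remaining 250 GB)
f7 (96 GB) → disk 1 (remaining 63 GB)
f8 (169 GB) → disk 2 (remaining 50 GB)

4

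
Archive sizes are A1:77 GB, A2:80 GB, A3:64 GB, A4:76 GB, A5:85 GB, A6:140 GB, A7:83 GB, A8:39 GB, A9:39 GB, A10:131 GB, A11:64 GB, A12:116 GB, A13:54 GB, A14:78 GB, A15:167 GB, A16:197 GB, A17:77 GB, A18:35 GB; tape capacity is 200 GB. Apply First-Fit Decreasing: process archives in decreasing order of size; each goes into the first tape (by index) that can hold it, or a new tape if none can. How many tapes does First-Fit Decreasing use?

9

Sorted descending: 197, 167, 140, 131, 116, 85, 83, 80, 78, 77, 77, 76, 64, 64, 54, 39, 39, 35.
197 GB → tape 1 (remaining 3 GB)
167 GB → tape 2 (remaining 33 GB)
140 GB → tape 3 (remaining 60 GB)
131 GB → tape 4 (remaining 69 GB)
116 GB → tape 5 (remaining 84 GB)
85 GB → tape 6 (remaining 115 GB)
83 GB → tape 5 (remaining 1 GB)
80 GB → tape 6 (remaining 35 GB)
78 GB → tape 7 (remaining 122 GB)
77 GB → tape 7 (remaining 45 GB)
77 GB → tape 8 (remaining 123 GB)
76 GB → tape 8 (remaining 47 GB)
64 GB → tape 4 (remaining 5 GB)
64 GB → tape 9 (remaining 136 GB)
54 GB → tape 3 (remaining 6 GB)
39 GB → tape 7 (remaining 6 GB)
39 GB → tape 8 (remaining 8 GB)
35 GB → tape 6 (remaining 0 GB)
Final tapes: [197] [167] [140,54] [131,64] [116,83] [85,80,35] [78,77,39] [77,76,39] [64].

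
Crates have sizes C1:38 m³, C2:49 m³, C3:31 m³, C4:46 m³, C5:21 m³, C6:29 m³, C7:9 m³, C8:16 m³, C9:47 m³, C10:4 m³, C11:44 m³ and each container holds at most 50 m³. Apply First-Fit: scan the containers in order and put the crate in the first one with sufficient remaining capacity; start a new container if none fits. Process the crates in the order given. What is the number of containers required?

7

Put C1 (38 m³) in container 1; 12 m³ remain.
Put C2 (49 m³) in container 2; 1 m³ remain.
Put C3 (31 m³) in container 3; 19 m³ remain.
Put C4 (46 m³) in container 4; 4 m³ remain.
Put C5 (21 m³) in container 5; 29 m³ remain.
Put C6 (29 m³) in container 5; 0 m³ remain.
Put C7 (9 m³) in container 1; 3 m³ remain.
Put C8 (16 m³) in container 3; 3 m³ remain.
Put C9 (47 m³) in container 6; 3 m³ remain.
Put C10 (4 m³) in container 4; 0 m³ remain.
Put C11 (44 m³) in container 7; 6 m³ remain.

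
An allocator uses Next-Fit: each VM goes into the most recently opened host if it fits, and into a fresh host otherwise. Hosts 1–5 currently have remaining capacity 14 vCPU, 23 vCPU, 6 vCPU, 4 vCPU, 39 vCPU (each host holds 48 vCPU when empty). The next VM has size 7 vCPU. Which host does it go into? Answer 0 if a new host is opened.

5

Next-Fit only looks at host 5, which has 39 vCPU free.
7 vCPU fits there.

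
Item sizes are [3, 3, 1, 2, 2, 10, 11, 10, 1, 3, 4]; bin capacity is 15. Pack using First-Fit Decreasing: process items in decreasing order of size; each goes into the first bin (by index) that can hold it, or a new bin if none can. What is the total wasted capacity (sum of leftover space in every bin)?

Sorted descending: 11, 10, 10, 4, 3, 3, 3, 2, 2, 1, 1.
11 → bin 1 (remaining 4)
10 → bin 2 (remaining 5)
10 → bin 3 (remaining 5)
4 → bin 1 (remaining 0)
3 → bin 2 (remaining 2)
3 → bin 3 (remaining 2)
3 → bin 4 (remaining 12)
2 → bin 2 (remaining 0)
2 → bin 3 (remaining 0)
1 → bin 4 (remaining 11)
1 → bin 4 (remaining 10)
4 bins × 15 = 60; used 50; unused 10.

10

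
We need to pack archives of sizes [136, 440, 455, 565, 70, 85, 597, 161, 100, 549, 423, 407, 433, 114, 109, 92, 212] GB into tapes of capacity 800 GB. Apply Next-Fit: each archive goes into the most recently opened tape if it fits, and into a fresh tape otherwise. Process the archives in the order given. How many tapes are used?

tape 1: place 136 GB, 664 GB left
tape 1: place 440 GB, 224 GB left
tape 2: place 455 GB, 345 GB left
tape 3: place 565 GB, 235 GB left
tape 3: place 70 GB, 165 GB left
tape 3: place 85 GB, 80 GB left
tape 4: place 597 GB, 203 GB left
tape 4: place 161 GB, 42 GB left
tape 5: place 100 GB, 700 GB left
tape 5: place 549 GB, 151 GB left
tape 6: place 423 GB, 377 GB left
tape 7: place 407 GB, 393 GB left
tape 8: place 433 GB, 367 GB left
tape 8: place 114 GB, 253 GB left
tape 8: place 109 GB, 144 GB left
tape 8: place 92 GB, 52 GB left
tape 9: place 212 GB, 588 GB left
Final tapes: [136,440] [455] [565,70,85] [597,161] [100,549] [423] [407] [433,114,109,92] [212].

9 tapes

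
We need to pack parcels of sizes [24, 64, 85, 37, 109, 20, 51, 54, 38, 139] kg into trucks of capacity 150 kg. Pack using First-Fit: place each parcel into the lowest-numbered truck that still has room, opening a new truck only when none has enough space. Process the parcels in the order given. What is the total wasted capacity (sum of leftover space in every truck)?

truck 1: place 24 kg, 126 kg left
truck 1: place 64 kg, 62 kg left
truck 2: place 85 kg, 65 kg left
truck 1: place 37 kg, 25 kg left
truck 3: place 109 kg, 41 kg left
truck 1: place 20 kg, 5 kg left
truck 2: place 51 kg, 14 kg left
truck 4: place 54 kg, 96 kg left
truck 3: place 38 kg, 3 kg left
truck 5: place 139 kg, 11 kg left
5 trucks × 150 kg = 750 kg; used 621 kg; unused 129 kg.

129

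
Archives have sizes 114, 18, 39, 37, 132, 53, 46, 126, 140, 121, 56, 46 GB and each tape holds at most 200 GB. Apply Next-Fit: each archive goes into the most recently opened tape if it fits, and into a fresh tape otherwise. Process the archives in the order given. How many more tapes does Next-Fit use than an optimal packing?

Next-Fit: [114,18,39] [37,132] [53,46] [126] [140] [121,56] [46] → 7 tapes.
Total size 928 GB; any packing needs at least ⌈928/200⌉ = 5 tapes.
An optimal packing achieves that bound: [140,56] [132,53] [126,46,18] [121,46] [114,39,37] → 5 tapes.
Excess: 7 − 5 = 2.

2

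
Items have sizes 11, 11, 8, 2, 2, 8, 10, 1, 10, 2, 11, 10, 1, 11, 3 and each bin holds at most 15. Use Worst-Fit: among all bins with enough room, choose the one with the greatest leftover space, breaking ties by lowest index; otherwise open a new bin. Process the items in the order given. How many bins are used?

9 bins

11 → bin 1 (remaining 4)
11 → bin 2 (remaining 4)
8 → bin 3 (remaining 7)
2 → bin 3 (remaining 5)
2 → bin 3 (remaining 3)
8 → bin 4 (remaining 7)
10 → bin 5 (remaining 5)
1 → bin 4 (remaining 6)
10 → bin 6 (remaining 5)
2 → bin 4 (remaining 4)
11 → bin 7 (remaining 4)
10 → bin 8 (remaining 5)
1 → bin 5 (remaining 4)
11 → bin 9 (remaining 4)
3 → bin 6 (remaining 2)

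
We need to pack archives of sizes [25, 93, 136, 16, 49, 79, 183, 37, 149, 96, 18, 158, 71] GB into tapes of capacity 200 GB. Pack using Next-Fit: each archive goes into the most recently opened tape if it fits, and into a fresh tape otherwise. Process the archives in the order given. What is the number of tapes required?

8

tape 1: place 25 GB, 175 GB left
tape 1: place 93 GB, 82 GB left
tape 2: place 136 GB, 64 GB left
tape 2: place 16 GB, 48 GB left
tape 3: place 49 GB, 151 GB left
tape 3: place 79 GB, 72 GB left
tape 4: place 183 GB, 17 GB left
tape 5: place 37 GB, 163 GB left
tape 5: place 149 GB, 14 GB left
tape 6: place 96 GB, 104 GB left
tape 6: place 18 GB, 86 GB left
tape 7: place 158 GB, 42 GB left
tape 8: place 71 GB, 129 GB left
Final tapes: [25,93] [136,16] [49,79] [183] [37,149] [96,18] [158] [71].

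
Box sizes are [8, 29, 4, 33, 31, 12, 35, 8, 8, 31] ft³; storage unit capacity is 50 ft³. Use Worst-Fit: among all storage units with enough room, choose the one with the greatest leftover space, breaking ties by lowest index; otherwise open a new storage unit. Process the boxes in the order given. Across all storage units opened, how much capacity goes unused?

8 ft³ → storage unit 1 (remaining 42 ft³)
29 ft³ → storage unit 1 (remaining 13 ft³)
4 ft³ → storage unit 1 (remaining 9 ft³)
33 ft³ → storage unit 2 (remaining 17 ft³)
31 ft³ → storage unit 3 (remaining 19 ft³)
12 ft³ → storage unit 3 (remaining 7 ft³)
35 ft³ → storage unit 4 (remaining 15 ft³)
8 ft³ → storage unit 2 (remaining 9 ft³)
8 ft³ → storage unit 4 (remaining 7 ft³)
31 ft³ → storage unit 5 (remaining 19 ft³)
5 storage units × 50 ft³ = 250 ft³; used 199 ft³; unused 51 ft³.

51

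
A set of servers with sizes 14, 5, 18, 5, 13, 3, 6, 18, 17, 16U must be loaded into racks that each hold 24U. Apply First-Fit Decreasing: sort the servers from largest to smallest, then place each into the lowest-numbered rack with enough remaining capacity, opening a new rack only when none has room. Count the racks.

Sorted descending: 18, 18, 17, 16, 14, 13, 6, 5, 5, 3.
Put 18U in rack 1; 6U remain.
Put 18U in rack 2; 6U remain.
Put 17U in rack 3; 7U remain.
Put 16U in rack 4; 8U remain.
Put 14U in rack 5; 10U remain.
Put 13U in rack 6; 11U remain.
Put 6U in rack 1; 0U remain.
Put 5U in rack 2; 1U remain.
Put 5U in rack 3; 2U remain.
Put 3U in rack 4; 5U remain.

6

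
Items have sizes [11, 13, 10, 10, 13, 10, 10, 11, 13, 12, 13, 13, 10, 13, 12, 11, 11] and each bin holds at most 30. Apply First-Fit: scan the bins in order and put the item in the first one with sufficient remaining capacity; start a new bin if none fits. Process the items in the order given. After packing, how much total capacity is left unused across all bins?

44

bin 1: place 11, 19 left
bin 1: place 13, 6 left
bin 2: place 10, 20 left
bin 2: place 10, 10 left
bin 3: place 13, 17 left
bin 2: place 10, 0 left
bin 3: place 10, 7 left
bin 4: place 11, 19 left
bin 4: place 13, 6 left
bin 5: place 12, 18 left
bin 5: place 13, 5 left
bin 6: place 13, 17 left
bin 6: place 10, 7 left
bin 7: place 13, 17 left
bin 7: place 12, 5 left
bin 8: place 11, 19 left
bin 8: place 11, 8 left
8 bins × 30 = 240; used 196; unused 44.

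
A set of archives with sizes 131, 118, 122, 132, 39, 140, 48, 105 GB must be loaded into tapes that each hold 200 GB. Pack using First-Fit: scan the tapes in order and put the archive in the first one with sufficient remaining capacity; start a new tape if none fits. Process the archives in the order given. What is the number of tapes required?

6

Put 131 GB in tape 1; 69 GB remain.
Put 118 GB in tape 2; 82 GB remain.
Put 122 GB in tape 3; 78 GB remain.
Put 132 GB in tape 4; 68 GB remain.
Put 39 GB in tape 1; 30 GB remain.
Put 140 GB in tape 5; 60 GB remain.
Put 48 GB in tape 2; 34 GB remain.
Put 105 GB in tape 6; 95 GB remain.
Final tapes: [131,39] [118,48] [122] [132] [140] [105].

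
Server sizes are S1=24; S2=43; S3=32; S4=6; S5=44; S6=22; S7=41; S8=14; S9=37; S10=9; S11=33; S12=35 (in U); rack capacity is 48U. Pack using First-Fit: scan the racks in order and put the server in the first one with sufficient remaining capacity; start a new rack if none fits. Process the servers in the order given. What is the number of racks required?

9

S1 (24U) → rack 1 (remaining 24U)
S2 (43U) → rack 2 (remaining 5U)
S3 (32U) → rack 3 (remaining 16U)
S4 (6U) → rack 1 (remaining 18U)
S5 (44U) → rack 4 (remaining 4U)
S6 (22U) → rack 5 (remaining 26U)
S7 (41U) → rack 6 (remaining 7U)
S8 (14U) → rack 1 (remaining 4U)
S9 (37U) → rack 7 (remaining 11U)
S10 (9U) → rack 3 (remaining 7U)
S11 (33U) → rack 8 (remaining 15U)
S12 (35U) → rack 9 (remaining 13U)
Final racks: [24,6,14] [43] [32,9] [44] [22] [41] [37] [33] [35].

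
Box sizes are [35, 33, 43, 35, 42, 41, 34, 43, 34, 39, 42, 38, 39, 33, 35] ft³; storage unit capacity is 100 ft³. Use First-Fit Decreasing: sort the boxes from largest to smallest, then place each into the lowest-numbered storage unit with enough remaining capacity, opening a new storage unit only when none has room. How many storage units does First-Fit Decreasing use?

7

Sorted descending: 43, 43, 42, 42, 41, 39, 39, 38, 35, 35, 35, 34, 34, 33, 33.
storage unit 1: place 43 ft³, 57 ft³ left
storage unit 1: place 43 ft³, 14 ft³ left
storage unit 2: place 42 ft³, 58 ft³ left
storage unit 2: place 42 ft³, 16 ft³ left
storage unit 3: place 41 ft³, 59 ft³ left
storage unit 3: place 39 ft³, 20 ft³ left
storage unit 4: place 39 ft³, 61 ft³ left
storage unit 4: place 38 ft³, 23 ft³ left
storage unit 5: place 35 ft³, 65 ft³ left
storage unit 5: place 35 ft³, 30 ft³ left
storage unit 6: place 35 ft³, 65 ft³ left
storage unit 6: place 34 ft³, 31 ft³ left
storage unit 7: place 34 ft³, 66 ft³ left
storage unit 7: place 33 ft³, 33 ft³ left
storage unit 7: place 33 ft³, 0 ft³ left
Final storage units: [43,43] [42,42] [41,39] [39,38] [35,35] [35,34] [34,33,33].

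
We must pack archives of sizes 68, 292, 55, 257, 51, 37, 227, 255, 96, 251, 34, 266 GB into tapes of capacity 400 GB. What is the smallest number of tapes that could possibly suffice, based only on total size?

Total size = 68 + 292 + 55 + 257 + 51 + 37 + 227 + 255 + 96 + 251 + 34 + 266 = 1889 GB.
⌈1889 / 400⌉ = 5.

5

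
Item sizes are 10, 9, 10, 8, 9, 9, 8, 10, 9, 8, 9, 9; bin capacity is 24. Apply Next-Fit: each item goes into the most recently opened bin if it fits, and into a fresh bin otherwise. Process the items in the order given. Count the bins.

6

Put 10 in bin 1; 14 remain.
Put 9 in bin 1; 5 remain.
Put 10 in bin 2; 14 remain.
Put 8 in bin 2; 6 remain.
Put 9 in bin 3; 15 remain.
Put 9 in bin 3; 6 remain.
Put 8 in bin 4; 16 remain.
Put 10 in bin 4; 6 remain.
Put 9 in bin 5; 15 remain.
Put 8 in bin 5; 7 remain.
Put 9 in bin 6; 15 remain.
Put 9 in bin 6; 6 remain.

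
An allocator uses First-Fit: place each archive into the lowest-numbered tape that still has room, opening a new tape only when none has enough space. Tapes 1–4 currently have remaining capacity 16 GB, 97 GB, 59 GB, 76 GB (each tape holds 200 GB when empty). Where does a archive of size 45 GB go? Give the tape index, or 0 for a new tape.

2

Tapes with room: tape 2 (97 GB), tape 3 (59 GB), tape 4 (76 GB).
The first with room is tape 2.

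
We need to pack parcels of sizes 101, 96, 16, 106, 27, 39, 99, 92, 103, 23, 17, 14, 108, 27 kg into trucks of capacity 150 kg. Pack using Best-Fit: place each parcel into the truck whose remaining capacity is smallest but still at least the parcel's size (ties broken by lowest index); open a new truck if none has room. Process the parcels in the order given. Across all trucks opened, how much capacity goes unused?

101 kg → truck 1 (remaining 49 kg)
96 kg → truck 2 (remaining 54 kg)
16 kg → truck 1 (remaining 33 kg)
106 kg → truck 3 (remaining 44 kg)
27 kg → truck 1 (remaining 6 kg)
39 kg → truck 3 (remaining 5 kg)
99 kg → truck 4 (remaining 51 kg)
92 kg → truck 5 (remaining 58 kg)
103 kg → truck 6 (remaining 47 kg)
23 kg → truck 6 (remaining 24 kg)
17 kg → truck 6 (remaining 7 kg)
14 kg → truck 4 (remaining 37 kg)
108 kg → truck 7 (remaining 42 kg)
27 kg → truck 4 (remaining 10 kg)
7 trucks × 150 kg = 1050 kg; used 868 kg; unused 182 kg.

182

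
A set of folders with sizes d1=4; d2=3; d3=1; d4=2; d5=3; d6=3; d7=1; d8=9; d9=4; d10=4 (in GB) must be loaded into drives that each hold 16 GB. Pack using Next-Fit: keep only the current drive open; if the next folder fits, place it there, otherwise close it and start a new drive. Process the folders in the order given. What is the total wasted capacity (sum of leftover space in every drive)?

drive 1: place d1 (4 GB), 12 GB left
drive 1: place d2 (3 GB), 9 GB left
drive 1: place d3 (1 GB), 8 GB left
drive 1: place d4 (2 GB), 6 GB left
drive 1: place d5 (3 GB), 3 GB left
drive 1: place d6 (3 GB), 0 GB left
drive 2: place d7 (1 GB), 15 GB left
drive 2: place d8 (9 GB), 6 GB left
drive 2: place d9 (4 GB), 2 GB left
drive 3: place d10 (4 GB), 12 GB left
3 drives × 16 GB = 48 GB; used 34 GB; unused 14 GB.

14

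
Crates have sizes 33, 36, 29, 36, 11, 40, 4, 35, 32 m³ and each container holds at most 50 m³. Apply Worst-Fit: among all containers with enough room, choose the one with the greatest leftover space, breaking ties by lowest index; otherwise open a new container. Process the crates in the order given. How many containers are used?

Put 33 m³ in container 1; 17 m³ remain.
Put 36 m³ in container 2; 14 m³ remain.
Put 29 m³ in container 3; 21 m³ remain.
Put 36 m³ in container 4; 14 m³ remain.
Put 11 m³ in container 3; 10 m³ remain.
Put 40 m³ in container 5; 10 m³ remain.
Put 4 m³ in container 1; 13 m³ remain.
Put 35 m³ in container 6; 15 m³ remain.
Put 32 m³ in container 7; 18 m³ remain.
Final containers: [33,4] [36] [29,11] [36] [40] [35] [32].

7 containers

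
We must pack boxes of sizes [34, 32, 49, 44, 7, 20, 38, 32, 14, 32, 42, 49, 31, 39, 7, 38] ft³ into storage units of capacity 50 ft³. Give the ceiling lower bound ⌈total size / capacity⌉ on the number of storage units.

Total size = 34 + 32 + 49 + 44 + 7 + 20 + 38 + 32 + 14 + 32 + 42 + 49 + 31 + 39 + 7 + 38 = 508 ft³.
⌈508 / 50⌉ = 11.

11 storage units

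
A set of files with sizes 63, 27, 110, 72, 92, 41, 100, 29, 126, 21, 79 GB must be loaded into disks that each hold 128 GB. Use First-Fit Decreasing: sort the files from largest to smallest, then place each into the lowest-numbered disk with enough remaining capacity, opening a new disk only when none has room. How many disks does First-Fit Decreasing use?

Sorted descending: 126, 110, 100, 92, 79, 72, 63, 41, 29, 27, 21.
disk 1: place 126 GB, 2 GB left
disk 2: place 110 GB, 18 GB left
disk 3: place 100 GB, 28 GB left
disk 4: place 92 GB, 36 GB left
disk 5: place 79 GB, 49 GB left
disk 6: place 72 GB, 56 GB left
disk 7: place 63 GB, 65 GB left
disk 5: place 41 GB, 8 GB left
disk 4: place 29 GB, 7 GB left
disk 3: place 27 GB, 1 GB left
disk 6: place 21 GB, 35 GB left
Final disks: [126] [110] [100,27] [92,29] [79,41] [72,21] [63].

7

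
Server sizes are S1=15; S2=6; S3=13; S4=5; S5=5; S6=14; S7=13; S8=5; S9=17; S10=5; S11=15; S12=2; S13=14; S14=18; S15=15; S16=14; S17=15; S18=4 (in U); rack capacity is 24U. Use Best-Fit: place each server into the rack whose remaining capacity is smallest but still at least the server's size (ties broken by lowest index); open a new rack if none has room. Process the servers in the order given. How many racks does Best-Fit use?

11

Put S1 (15U) in rack 1; 9U remain.
Put S2 (6U) in rack 1; 3U remain.
Put S3 (13U) in rack 2; 11U remain.
Put S4 (5U) in rack 2; 6U remain.
Put S5 (5U) in rack 2; 1U remain.
Put S6 (14U) in rack 3; 10U remain.
Put S7 (13U) in rack 4; 11U remain.
Put S8 (5U) in rack 3; 5U remain.
Put S9 (17U) in rack 5; 7U remain.
Put S10 (5U) in rack 3; 0U remain.
Put S11 (15U) in rack 6; 9U remain.
Put S12 (2U) in rack 1; 1U remain.
Put S13 (14U) in rack 7; 10U remain.
Put S14 (18U) in rack 8; 6U remain.
Put S15 (15U) in rack 9; 9U remain.
Put S16 (14U) in rack 10; 10U remain.
Put S17 (15U) in rack 11; 9U remain.
Put S18 (4U) in rack 8; 2U remain.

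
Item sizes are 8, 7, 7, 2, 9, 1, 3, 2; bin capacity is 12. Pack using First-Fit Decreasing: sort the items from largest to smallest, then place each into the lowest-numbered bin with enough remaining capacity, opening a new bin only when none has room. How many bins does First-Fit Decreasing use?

Sorted descending: 9, 8, 7, 7, 3, 2, 2, 1.
Put 9 in bin 1; 3 remain.
Put 8 in bin 2; 4 remain.
Put 7 in bin 3; 5 remain.
Put 7 in bin 4; 5 remain.
Put 3 in bin 1; 0 remain.
Put 2 in bin 2; 2 remain.
Put 2 in bin 2; 0 remain.
Put 1 in bin 3; 4 remain.
Final bins: [9,3] [8,2,2] [7,1] [7].

4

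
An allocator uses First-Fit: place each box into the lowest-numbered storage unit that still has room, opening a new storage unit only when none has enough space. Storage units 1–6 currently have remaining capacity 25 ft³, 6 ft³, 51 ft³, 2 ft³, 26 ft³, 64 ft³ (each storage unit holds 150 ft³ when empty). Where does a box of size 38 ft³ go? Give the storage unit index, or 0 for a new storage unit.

3

Storage units with room: storage unit 3 (51 ft³), storage unit 6 (64 ft³).
The first with room is storage unit 3.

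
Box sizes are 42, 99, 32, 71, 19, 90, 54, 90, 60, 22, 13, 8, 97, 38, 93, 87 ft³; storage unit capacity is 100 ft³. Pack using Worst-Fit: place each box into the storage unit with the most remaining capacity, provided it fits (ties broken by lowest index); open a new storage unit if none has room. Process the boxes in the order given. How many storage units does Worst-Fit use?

11 storage units

Put 42 ft³ in storage unit 1; 58 ft³ remain.
Put 99 ft³ in storage unit 2; 1 ft³ remain.
Put 32 ft³ in storage unit 1; 26 ft³ remain.
Put 71 ft³ in storage unit 3; 29 ft³ remain.
Put 19 ft³ in storage unit 3; 10 ft³ remain.
Put 90 ft³ in storage unit 4; 10 ft³ remain.
Put 54 ft³ in storage unit 5; 46 ft³ remain.
Put 90 ft³ in storage unit 6; 10 ft³ remain.
Put 60 ft³ in storage unit 7; 40 ft³ remain.
Put 22 ft³ in storage unit 5; 24 ft³ remain.
Put 13 ft³ in storage unit 7; 27 ft³ remain.
Put 8 ft³ in storage unit 7; 19 ft³ remain.
Put 97 ft³ in storage unit 8; 3 ft³ remain.
Put 38 ft³ in storage unit 9; 62 ft³ remain.
Put 93 ft³ in storage unit 10; 7 ft³ remain.
Put 87 ft³ in storage unit 11; 13 ft³ remain.
Final storage units: [42,32] [99] [71,19] [90] [54,22] [90] [60,13,8] [97] [38] [93] [87].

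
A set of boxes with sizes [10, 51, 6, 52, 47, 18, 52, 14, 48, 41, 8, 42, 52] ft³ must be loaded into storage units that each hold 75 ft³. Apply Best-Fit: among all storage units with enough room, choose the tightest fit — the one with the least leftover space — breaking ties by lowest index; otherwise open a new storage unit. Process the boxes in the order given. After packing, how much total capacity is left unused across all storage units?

159

Put 10 ft³ in storage unit 1; 65 ft³ remain.
Put 51 ft³ in storage unit 1; 14 ft³ remain.
Put 6 ft³ in storage unit 1; 8 ft³ remain.
Put 52 ft³ in storage unit 2; 23 ft³ remain.
Put 47 ft³ in storage unit 3; 28 ft³ remain.
Put 18 ft³ in storage unit 2; 5 ft³ remain.
Put 52 ft³ in storage unit 4; 23 ft³ remain.
Put 14 ft³ in storage unit 4; 9 ft³ remain.
Put 48 ft³ in storage unit 5; 27 ft³ remain.
Put 41 ft³ in storage unit 6; 34 ft³ remain.
Put 8 ft³ in storage unit 1; 0 ft³ remain.
Put 42 ft³ in storage unit 7; 33 ft³ remain.
Put 52 ft³ in storage unit 8; 23 ft³ remain.
8 storage units × 75 ft³ = 600 ft³; used 441 ft³; unused 159 ft³.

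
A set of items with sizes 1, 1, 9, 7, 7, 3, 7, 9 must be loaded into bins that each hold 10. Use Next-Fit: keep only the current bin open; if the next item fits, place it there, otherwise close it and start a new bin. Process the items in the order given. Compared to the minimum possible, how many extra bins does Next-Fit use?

1

Next-Fit: [1,1] [9] [7] [7,3] [7] [9] → 6 bins.
Total size 44; any packing needs at least ⌈44/10⌉ = 5 bins.
An optimal packing achieves that bound: [9,1] [9,1] [7,3] [7] [7] → 5 bins.
Excess: 6 − 5 = 1.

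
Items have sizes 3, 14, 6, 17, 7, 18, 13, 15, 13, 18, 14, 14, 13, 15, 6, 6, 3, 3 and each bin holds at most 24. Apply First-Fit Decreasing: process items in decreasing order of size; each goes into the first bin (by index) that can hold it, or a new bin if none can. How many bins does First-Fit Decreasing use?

Sorted descending: 18, 18, 17, 15, 15, 14, 14, 14, 13, 13, 13, 7, 6, 6, 6, 3, 3, 3.
18 → bin 1 (remaining 6)
18 → bin 2 (remaining 6)
17 → bin 3 (remaining 7)
15 → bin 4 (remaining 9)
15 → bin 5 (remaining 9)
14 → bin 6 (remaining 10)
14 → bin 7 (remaining 10)
14 → bin 8 (remaining 10)
13 → bin 9 (remaining 11)
13 → bin 10 (remaining 11)
13 → bin 11 (remaining 11)
7 → bin 3 (remaining 0)
6 → bin 1 (remaining 0)
6 → bin 2 (remaining 0)
6 → bin 4 (remaining 3)
3 → bin 4 (remaining 0)
3 → bin 5 (remaining 6)
3 → bin 5 (remaining 3)
Final bins: [18,6] [18,6] [17,7] [15,6,3] [15,3,3] [14] [14] [14] [13] [13] [13].

11 bins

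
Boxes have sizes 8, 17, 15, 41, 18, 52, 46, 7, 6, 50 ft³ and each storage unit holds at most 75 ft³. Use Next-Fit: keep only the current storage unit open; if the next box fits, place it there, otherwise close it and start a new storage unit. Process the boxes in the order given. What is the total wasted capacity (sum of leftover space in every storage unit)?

Put 8 ft³ in storage unit 1; 67 ft³ remain.
Put 17 ft³ in storage unit 1; 50 ft³ remain.
Put 15 ft³ in storage unit 1; 35 ft³ remain.
Put 41 ft³ in storage unit 2; 34 ft³ remain.
Put 18 ft³ in storage unit 2; 16 ft³ remain.
Put 52 ft³ in storage unit 3; 23 ft³ remain.
Put 46 ft³ in storage unit 4; 29 ft³ remain.
Put 7 ft³ in storage unit 4; 22 ft³ remain.
Put 6 ft³ in storage unit 4; 16 ft³ remain.
Put 50 ft³ in storage unit 5; 25 ft³ remain.
5 storage units × 75 ft³ = 375 ft³; used 260 ft³; unused 115 ft³.

115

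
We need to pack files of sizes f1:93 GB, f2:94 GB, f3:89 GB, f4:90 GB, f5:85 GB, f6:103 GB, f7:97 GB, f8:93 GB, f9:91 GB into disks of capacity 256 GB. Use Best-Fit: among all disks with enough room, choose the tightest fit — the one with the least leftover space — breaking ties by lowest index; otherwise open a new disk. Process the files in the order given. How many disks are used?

5 disks

disk 1: place f1 (93 GB), 163 GB left
disk 1: place f2 (94 GB), 69 GB left
disk 2: place f3 (89 GB), 167 GB left
disk 2: place f4 (90 GB), 77 GB left
disk 3: place f5 (85 GB), 171 GB left
disk 3: place f6 (103 GB), 68 GB left
disk 4: place f7 (97 GB), 159 GB left
disk 4: place f8 (93 GB), 66 GB left
disk 5: place f9 (91 GB), 165 GB left
Final disks: [93,94] [89,90] [85,103] [97,93] [91].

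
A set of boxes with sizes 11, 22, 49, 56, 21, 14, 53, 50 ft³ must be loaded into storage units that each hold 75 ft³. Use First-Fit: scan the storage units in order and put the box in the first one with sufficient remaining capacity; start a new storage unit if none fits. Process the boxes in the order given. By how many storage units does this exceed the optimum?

First-Fit: [11,22,21,14] [49] [56] [53] [50] → 5 storage units.
Total size 276 ft³; any packing needs at least ⌈276/75⌉ = 4 storage units.
An optimal packing achieves that bound: [56,14] [53,22] [50,21] [49,11] → 4 storage units.
Excess: 5 − 4 = 1.

1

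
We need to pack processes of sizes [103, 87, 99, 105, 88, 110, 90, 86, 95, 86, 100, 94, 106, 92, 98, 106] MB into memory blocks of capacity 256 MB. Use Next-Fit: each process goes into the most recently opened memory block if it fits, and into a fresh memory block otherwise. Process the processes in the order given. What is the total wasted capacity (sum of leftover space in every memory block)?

503

Put 103 MB in memory block 1; 153 MB remain.
Put 87 MB in memory block 1; 66 MB remain.
Put 99 MB in memory block 2; 157 MB remain.
Put 105 MB in memory block 2; 52 MB remain.
Put 88 MB in memory block 3; 168 MB remain.
Put 110 MB in memory block 3; 58 MB remain.
Put 90 MB in memory block 4; 166 MB remain.
Put 86 MB in memory block 4; 80 MB remain.
Put 95 MB in memory block 5; 161 MB remain.
Put 86 MB in memory block 5; 75 MB remain.
Put 100 MB in memory block 6; 156 MB remain.
Put 94 MB in memory block 6; 62 MB remain.
Put 106 MB in memory block 7; 150 MB remain.
Put 92 MB in memory block 7; 58 MB remain.
Put 98 MB in memory block 8; 158 MB remain.
Put 106 MB in memory block 8; 52 MB remain.
8 memory blocks × 256 MB = 2048 MB; used 1545 MB; unused 503 MB.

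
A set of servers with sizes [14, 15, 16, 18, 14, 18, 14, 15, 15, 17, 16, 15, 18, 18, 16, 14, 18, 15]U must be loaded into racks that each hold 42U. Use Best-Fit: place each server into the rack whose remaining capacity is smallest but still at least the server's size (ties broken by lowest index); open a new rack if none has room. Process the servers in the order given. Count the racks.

rack 1: place 14U, 28U left
rack 1: place 15U, 13U left
rack 2: place 16U, 26U left
rack 2: place 18U, 8U left
rack 3: place 14U, 28U left
rack 3: place 18U, 10U left
rack 4: place 14U, 28U left
rack 4: place 15U, 13U left
rack 5: place 15U, 27U left
rack 5: place 17U, 10U left
rack 6: place 16U, 26U left
rack 6: place 15U, 11U left
rack 7: place 18U, 24U left
rack 7: place 18U, 6U left
rack 8: place 16U, 26U left
rack 8: place 14U, 12U left
rack 9: place 18U, 24U left
rack 9: place 15U, 9U left
Final racks: [14,15] [16,18] [14,18] [14,15] [15,17] [16,15] [18,18] [16,14] [18,15].

9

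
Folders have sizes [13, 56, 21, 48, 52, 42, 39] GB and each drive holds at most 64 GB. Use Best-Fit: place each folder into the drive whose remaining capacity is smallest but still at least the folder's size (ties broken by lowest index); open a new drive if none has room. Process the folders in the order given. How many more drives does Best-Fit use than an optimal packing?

Best-Fit: [13,21] [56] [48] [52] [42] [39] → 6 drives.
Total size 271 GB; any packing needs at least ⌈271/64⌉ = 5 drives.
An optimal packing achieves that bound: [56] [52] [48,13] [42,21] [39] → 5 drives.
Excess: 6 − 5 = 1.

1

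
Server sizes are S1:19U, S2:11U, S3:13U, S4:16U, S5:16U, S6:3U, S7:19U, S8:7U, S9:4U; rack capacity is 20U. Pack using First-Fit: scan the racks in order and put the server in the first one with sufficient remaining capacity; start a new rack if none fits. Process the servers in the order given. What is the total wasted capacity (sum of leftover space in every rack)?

rack 1: place S1 (19U), 1U left
rack 2: place S2 (11U), 9U left
rack 3: place S3 (13U), 7U left
rack 4: place S4 (16U), 4U left
rack 5: place S5 (16U), 4U left
rack 2: place S6 (3U), 6U left
rack 6: place S7 (19U), 1U left
rack 3: place S8 (7U), 0U left
rack 2: place S9 (4U), 2U left
6 racks × 20U = 120U; used 108U; unused 12U.

12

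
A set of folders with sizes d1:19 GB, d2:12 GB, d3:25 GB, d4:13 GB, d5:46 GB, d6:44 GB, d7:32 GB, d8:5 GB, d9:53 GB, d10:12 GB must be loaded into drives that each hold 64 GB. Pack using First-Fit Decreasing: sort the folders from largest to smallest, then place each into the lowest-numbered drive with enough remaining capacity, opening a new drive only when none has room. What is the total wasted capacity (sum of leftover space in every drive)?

Sorted descending: 53, 46, 44, 32, 25, 19, 13, 12, 12, 5.
drive 1: place 53 GB, 11 GB left
drive 2: place 46 GB, 18 GB left
drive 3: place 44 GB, 20 GB left
drive 4: place 32 GB, 32 GB left
drive 4: place 25 GB, 7 GB left
drive 3: place 19 GB, 1 GB left
drive 2: place 13 GB, 5 GB left
drive 5: place 12 GB, 52 GB left
drive 5: place 12 GB, 40 GB left
drive 1: place 5 GB, 6 GB left
5 drives × 64 GB = 320 GB; used 261 GB; unused 59 GB.

59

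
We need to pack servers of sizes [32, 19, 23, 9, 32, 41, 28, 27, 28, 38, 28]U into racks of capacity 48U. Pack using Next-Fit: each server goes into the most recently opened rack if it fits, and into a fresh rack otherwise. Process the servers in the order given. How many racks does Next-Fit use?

Put 32U in rack 1; 16U remain.
Put 19U in rack 2; 29U remain.
Put 23U in rack 2; 6U remain.
Put 9U in rack 3; 39U remain.
Put 32U in rack 3; 7U remain.
Put 41U in rack 4; 7U remain.
Put 28U in rack 5; 20U remain.
Put 27U in rack 6; 21U remain.
Put 28U in rack 7; 20U remain.
Put 38U in rack 8; 10U remain.
Put 28U in rack 9; 20U remain.

9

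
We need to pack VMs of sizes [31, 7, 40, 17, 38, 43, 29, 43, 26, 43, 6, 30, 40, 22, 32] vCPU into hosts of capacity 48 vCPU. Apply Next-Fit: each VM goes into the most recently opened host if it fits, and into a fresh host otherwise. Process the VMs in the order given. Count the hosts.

13 hosts

31 vCPU → host 1 (remaining 17 vCPU)
7 vCPU → host 1 (remaining 10 vCPU)
40 vCPU → host 2 (remaining 8 vCPU)
17 vCPU → host 3 (remaining 31 vCPU)
38 vCPU → host 4 (remaining 10 vCPU)
43 vCPU → host 5 (remaining 5 vCPU)
29 vCPU → host 6 (remaining 19 vCPU)
43 vCPU → host 7 (remaining 5 vCPU)
26 vCPU → host 8 (remaining 22 vCPU)
43 vCPU → host 9 (remaining 5 vCPU)
6 vCPU → host 10 (remaining 42 vCPU)
30 vCPU → host 10 (remaining 12 vCPU)
40 vCPU → host 11 (remaining 8 vCPU)
22 vCPU → host 12 (remaining 26 vCPU)
32 vCPU → host 13 (remaining 16 vCPU)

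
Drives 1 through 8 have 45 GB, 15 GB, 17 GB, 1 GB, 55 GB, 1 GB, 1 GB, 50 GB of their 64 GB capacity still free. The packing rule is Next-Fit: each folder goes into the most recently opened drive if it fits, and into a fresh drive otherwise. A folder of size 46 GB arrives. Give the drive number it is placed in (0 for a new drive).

Next-Fit only looks at drive 8, which has 50 GB free.
46 GB fits there.

8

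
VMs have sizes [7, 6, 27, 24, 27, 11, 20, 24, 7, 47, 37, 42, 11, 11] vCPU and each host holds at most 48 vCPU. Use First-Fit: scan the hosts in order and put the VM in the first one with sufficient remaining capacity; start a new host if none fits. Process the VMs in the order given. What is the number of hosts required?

7

7 vCPU → host 1 (remaining 41 vCPU)
6 vCPU → host 1 (remaining 35 vCPU)
27 vCPU → host 1 (remaining 8 vCPU)
24 vCPU → host 2 (remaining 24 vCPU)
27 vCPU → host 3 (remaining 21 vCPU)
11 vCPU → host 2 (remaining 13 vCPU)
20 vCPU → host 3 (remaining 1 vCPU)
24 vCPU → host 4 (remaining 24 vCPU)
7 vCPU → host 1 (remaining 1 vCPU)
47 vCPU → host 5 (remaining 1 vCPU)
37 vCPU → host 6 (remaining 11 vCPU)
42 vCPU → host 7 (remaining 6 vCPU)
11 vCPU → host 2 (remaining 2 vCPU)
11 vCPU → host 4 (remaining 13 vCPU)
Final hosts: [7,6,27,7] [24,11,11] [27,20] [24,11] [47] [37] [42].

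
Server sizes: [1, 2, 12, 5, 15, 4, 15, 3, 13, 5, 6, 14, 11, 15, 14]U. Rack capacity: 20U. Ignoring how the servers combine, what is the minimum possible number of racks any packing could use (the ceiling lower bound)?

7

Total size = 1 + 2 + 12 + 5 + 15 + 4 + 15 + 3 + 13 + 5 + 6 + 14 + 11 + 15 + 14 = 135U.
⌈135 / 20⌉ = 7.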